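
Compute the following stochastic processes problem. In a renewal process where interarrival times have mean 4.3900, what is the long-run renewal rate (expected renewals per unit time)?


Long-run renewal rate = 1/E(X)
= 1/4.3900
= 0.2278

0.2278


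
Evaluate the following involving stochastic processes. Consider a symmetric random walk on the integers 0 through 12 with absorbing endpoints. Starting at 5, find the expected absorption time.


For symmetric RW on 0,...,N with absorbing barriers, E(i) = i*(N-i)
E(5) = 5 * 7 = 35

35


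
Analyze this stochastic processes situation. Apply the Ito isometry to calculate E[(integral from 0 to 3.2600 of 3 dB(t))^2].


By Ito isometry: E[(int f dB)^2] = int f^2 dt
= 3^2 * 3.2600
= 9 * 3.2600 = 29.3400

29.3400


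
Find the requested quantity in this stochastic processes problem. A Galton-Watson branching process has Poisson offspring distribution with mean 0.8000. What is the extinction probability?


Since mu = 0.8000 <= 1, extinction probability = 1.

1.0000


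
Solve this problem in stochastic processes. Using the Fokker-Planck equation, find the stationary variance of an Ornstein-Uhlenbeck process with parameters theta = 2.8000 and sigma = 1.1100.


Stationary variance = sigma^2 / (2*theta)
= 1.1100^2 / (2*2.8000)
= 1.2321 / 5.6000
= 0.2200

0.2200


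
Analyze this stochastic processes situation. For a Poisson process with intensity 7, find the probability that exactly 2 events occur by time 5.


P(N(t)=k) = (lambda*t)^k * exp(-lambda*t) / k!
lambda*t = 35
= 35^2 * exp(-35) / 2!
= 1225 * 6.3051e-16 / 2
= 3.8619e-13

3.8619e-13


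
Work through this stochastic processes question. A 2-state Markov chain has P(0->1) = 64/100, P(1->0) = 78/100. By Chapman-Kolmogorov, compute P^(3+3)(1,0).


P^6 = P^3 * P^3
Computing via matrix multiplication of the transition matrix.
Entry (1,0) of P^6 = 0.5463

0.5463


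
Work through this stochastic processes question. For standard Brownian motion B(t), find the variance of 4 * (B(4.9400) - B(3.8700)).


Var(alpha*(B(t)-B(s))) = alpha^2 * (t-s)
= 4^2 * (4.9400 - 3.8700)
= 16 * 1.0700
= 17.1200

17.1200


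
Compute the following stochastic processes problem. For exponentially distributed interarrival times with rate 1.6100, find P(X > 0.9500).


P(X > t) = exp(-lambda * t)
= exp(-1.6100 * 0.9500)
= exp(-1.5295) = 0.2166

0.2166


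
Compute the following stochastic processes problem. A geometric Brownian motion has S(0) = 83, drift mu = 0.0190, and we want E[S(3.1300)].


E[S(t)] = S(0) * exp(mu * t)
= 83 * exp(0.0190 * 3.1300)
= 83 * 1.0613
= 88.0857

88.0857


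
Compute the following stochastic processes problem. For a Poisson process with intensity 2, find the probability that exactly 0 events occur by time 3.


P(N(t)=k) = (lambda*t)^k * exp(-lambda*t) / k!
lambda*t = 6
= 6^0 * exp(-6) / 0!
= 1 * 0.0025 / 1
= 0.0025

0.0025


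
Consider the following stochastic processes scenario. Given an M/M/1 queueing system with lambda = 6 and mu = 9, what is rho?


rho = lambda/mu
= 6/9
= 0.6667

0.6667


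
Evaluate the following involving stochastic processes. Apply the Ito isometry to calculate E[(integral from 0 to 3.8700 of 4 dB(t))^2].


By Ito isometry: E[(int f dB)^2] = int f^2 dt
= 4^2 * 3.8700
= 16 * 3.8700 = 61.9200

61.9200


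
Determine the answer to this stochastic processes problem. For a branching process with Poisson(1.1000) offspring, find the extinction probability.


Since mu = 1.1000 > 1, extinction prob q < 1.
Solve s = exp(mu*(s-1)) iteratively.
q = 0.8239

0.8239


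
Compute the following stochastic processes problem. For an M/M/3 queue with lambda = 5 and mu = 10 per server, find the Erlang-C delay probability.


a = lambda/mu = 0.5000
rho = a/c = 0.1667
Erlang-C formula applied:
C(c,a) = 0.0152

0.0152


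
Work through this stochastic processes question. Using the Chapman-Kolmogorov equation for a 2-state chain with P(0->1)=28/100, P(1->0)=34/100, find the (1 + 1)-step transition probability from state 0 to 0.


P^2 = P^1 * P^1
Computing via matrix multiplication of the transition matrix.
Entry (0,0) of P^2 = 0.6136

0.6136


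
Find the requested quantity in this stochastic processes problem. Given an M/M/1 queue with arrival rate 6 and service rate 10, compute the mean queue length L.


rho = 6/10 = 0.6000
L = rho/(1-rho)
= 0.6000/0.4000
= 1.5000

1.5000


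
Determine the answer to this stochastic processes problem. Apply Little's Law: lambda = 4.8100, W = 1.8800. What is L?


Little's Law: L = lambda * W
= 4.8100 * 1.8800
= 9.0428

9.0428


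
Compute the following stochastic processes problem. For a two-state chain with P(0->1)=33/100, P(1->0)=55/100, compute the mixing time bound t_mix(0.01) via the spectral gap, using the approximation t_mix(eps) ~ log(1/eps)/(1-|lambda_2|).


lambda_2 = |1 - p01 - p10| = |1 - 0.3300 - 0.5500| = 0.1200
t_mix ~ log(1/eps)/(1 - |lambda_2|)
= log(100)/(1 - 0.1200) = 4.6052/0.8800
= 5.2331

5.2331


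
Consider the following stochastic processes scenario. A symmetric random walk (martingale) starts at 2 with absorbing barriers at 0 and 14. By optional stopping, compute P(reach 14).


By optional stopping theorem: E(M at tau) = M(0) = 2
P(hit 14)*14 + P(hit 0)*0 = 2
P(hit 14) = (2 - 0)/(14 - 0) = 1/7 = 0.1429

0.1429


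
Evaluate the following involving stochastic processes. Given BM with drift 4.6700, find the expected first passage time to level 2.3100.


Expected first passage time = a/mu
= 2.3100/4.6700
= 0.4946

0.4946


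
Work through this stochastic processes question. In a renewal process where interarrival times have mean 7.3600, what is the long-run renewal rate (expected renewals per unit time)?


Long-run renewal rate = 1/E(X)
= 1/7.3600
= 0.1359

0.1359


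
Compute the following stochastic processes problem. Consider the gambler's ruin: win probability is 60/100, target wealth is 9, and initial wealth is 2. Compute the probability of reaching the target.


Gambler's ruin formula:
r = q/p = 0.4000/0.6000 = 0.6667
P(win) = (1 - r^i)/(1 - r^N)
= (1 - 0.6667^2)/(1 - 0.6667^9)
= 0.5704

0.5704


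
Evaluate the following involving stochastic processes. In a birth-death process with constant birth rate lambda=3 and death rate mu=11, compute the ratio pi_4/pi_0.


For birth-death process, pi_n/pi_0 = (lambda/mu)^n
= (3/11)^4
= 0.0055

0.0055


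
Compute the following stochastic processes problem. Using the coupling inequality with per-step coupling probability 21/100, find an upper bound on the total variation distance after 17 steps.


TV distance bound <= (1-delta)^n
= (1 - 0.2100)^17
= 0.7900^17
= 0.0182

0.0182


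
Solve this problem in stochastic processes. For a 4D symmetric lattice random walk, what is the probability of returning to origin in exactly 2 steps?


P(return in 2 steps) = P(reverse first step) = 1/(2d)
= 1/8
= 0.1250

0.1250


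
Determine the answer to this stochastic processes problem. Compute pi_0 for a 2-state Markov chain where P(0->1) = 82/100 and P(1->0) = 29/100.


Stationary distribution: pi_0 = p10/(p01+p10), pi_1 = p01/(p01+p10)
p01 = 0.8200, p10 = 0.2900
pi_0 = 0.2613

0.2613


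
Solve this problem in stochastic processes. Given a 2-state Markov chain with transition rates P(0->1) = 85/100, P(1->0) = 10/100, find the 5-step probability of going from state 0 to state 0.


Computing P^5 by matrix multiplication.
P = [[0.1500, 0.8500], [0.1000, 0.9000]]
After raising P to the power 5:
P^5(0,0) = 0.1053

0.1053


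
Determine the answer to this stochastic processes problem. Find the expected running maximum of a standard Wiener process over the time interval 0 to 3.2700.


E(max B(s)) = sqrt(2t/pi)
= sqrt(2*3.2700/pi)
= sqrt(2.0817)
= 1.4428

1.4428


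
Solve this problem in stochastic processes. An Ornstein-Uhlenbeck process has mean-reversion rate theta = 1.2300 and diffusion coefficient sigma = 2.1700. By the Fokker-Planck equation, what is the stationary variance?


Stationary variance = sigma^2 / (2*theta)
= 2.1700^2 / (2*1.2300)
= 4.7089 / 2.4600
= 1.9142

1.9142


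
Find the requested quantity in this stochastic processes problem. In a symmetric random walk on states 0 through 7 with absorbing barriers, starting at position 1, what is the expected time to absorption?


For symmetric RW on 0,...,N with absorbing barriers, E(i) = i*(N-i)
E(1) = 1 * 6 = 6

6


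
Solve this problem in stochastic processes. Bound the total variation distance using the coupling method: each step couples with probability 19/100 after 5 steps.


TV distance bound <= (1-delta)^n
= (1 - 0.1900)^5
= 0.8100^5
= 0.3487

0.3487


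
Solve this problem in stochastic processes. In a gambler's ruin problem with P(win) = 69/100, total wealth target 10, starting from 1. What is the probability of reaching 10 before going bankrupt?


Gambler's ruin formula:
r = q/p = 0.3100/0.6900 = 0.4493
P(win) = (1 - r^i)/(1 - r^N)
= (1 - 0.4493^1)/(1 - 0.4493^10)
= 0.5509

0.5509


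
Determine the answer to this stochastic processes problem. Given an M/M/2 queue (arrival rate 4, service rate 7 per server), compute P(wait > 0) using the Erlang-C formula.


a = lambda/mu = 0.5714
rho = a/c = 0.2857
Erlang-C formula applied:
C(c,a) = 0.1270

0.1270


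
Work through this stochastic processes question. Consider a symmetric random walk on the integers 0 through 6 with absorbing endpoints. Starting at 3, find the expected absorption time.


For symmetric RW on 0,...,N with absorbing barriers, E(i) = i*(N-i)
E(3) = 3 * 3 = 9

9


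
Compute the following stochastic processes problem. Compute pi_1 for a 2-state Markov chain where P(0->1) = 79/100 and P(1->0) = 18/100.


Stationary distribution: pi_0 = p10/(p01+p10), pi_1 = p01/(p01+p10)
p01 = 0.7900, p10 = 0.1800
pi_1 = 0.8144

0.8144


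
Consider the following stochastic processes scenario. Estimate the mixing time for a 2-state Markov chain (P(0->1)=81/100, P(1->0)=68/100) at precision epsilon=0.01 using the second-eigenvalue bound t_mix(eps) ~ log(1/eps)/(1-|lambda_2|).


lambda_2 = |1 - p01 - p10| = |1 - 0.8100 - 0.6800| = 0.4900
t_mix ~ log(1/eps)/(1 - |lambda_2|)
= log(100)/(1 - 0.4900) = 4.6052/0.5100
= 9.0297

9.0297


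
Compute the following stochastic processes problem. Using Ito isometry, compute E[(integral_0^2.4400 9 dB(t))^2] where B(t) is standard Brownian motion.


By Ito isometry: E[(int f dB)^2] = int f^2 dt
= 9^2 * 2.4400
= 81 * 2.4400 = 197.6400

197.6400


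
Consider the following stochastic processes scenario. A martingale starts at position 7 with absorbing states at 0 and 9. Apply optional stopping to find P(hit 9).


By optional stopping theorem: E(M at tau) = M(0) = 7
P(hit 9)*9 + P(hit 0)*0 = 7
P(hit 9) = (7 - 0)/(9 - 0) = 7/9 = 0.7778

0.7778


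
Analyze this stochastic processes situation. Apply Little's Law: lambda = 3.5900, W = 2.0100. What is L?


Little's Law: L = lambda * W
= 3.5900 * 2.0100
= 7.2159

7.2159


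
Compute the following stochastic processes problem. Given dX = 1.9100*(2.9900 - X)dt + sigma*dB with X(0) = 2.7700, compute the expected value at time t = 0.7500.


E[X(t)] = mu + (X(0) - mu)*exp(-theta*t)
= 2.9900 + (2.7700 - 2.9900)*exp(-1.9100*0.7500)
= 2.9900 + -0.2200 * 0.2387
= 2.9375

2.9375


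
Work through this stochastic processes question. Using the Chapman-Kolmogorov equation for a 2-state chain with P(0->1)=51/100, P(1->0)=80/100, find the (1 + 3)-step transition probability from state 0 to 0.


P^4 = P^1 * P^3
Computing via matrix multiplication of the transition matrix.
Entry (0,0) of P^4 = 0.6143

0.6143


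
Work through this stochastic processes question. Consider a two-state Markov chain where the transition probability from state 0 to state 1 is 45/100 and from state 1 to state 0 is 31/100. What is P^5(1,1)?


Computing P^5 by matrix multiplication.
P = [[0.5500, 0.4500], [0.3100, 0.6900]]
After raising P to the power 5:
P^5(1,1) = 0.5924

0.5924


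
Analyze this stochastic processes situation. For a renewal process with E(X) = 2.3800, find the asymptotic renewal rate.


Long-run renewal rate = 1/E(X)
= 1/2.3800
= 0.4202

0.4202


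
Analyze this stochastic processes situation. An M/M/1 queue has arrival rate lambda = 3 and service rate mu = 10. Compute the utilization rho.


rho = lambda/mu
= 3/10
= 0.3000

0.3000


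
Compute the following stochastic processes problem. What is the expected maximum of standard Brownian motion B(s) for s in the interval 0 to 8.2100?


E(max B(s)) = sqrt(2t/pi)
= sqrt(2*8.2100/pi)
= sqrt(5.2266)
= 2.2862

2.2862


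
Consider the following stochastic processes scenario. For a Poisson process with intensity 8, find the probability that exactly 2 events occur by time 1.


P(N(t)=k) = (lambda*t)^k * exp(-lambda*t) / k!
lambda*t = 8
= 8^2 * exp(-8) / 2!
= 64 * 3.3546e-04 / 2
= 0.0107

0.0107


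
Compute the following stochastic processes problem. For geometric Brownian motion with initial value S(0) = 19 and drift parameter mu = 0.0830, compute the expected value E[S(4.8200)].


E[S(t)] = S(0) * exp(mu * t)
= 19 * exp(0.0830 * 4.8200)
= 19 * 1.4919
= 28.3464

28.3464


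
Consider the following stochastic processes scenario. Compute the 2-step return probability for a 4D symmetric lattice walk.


P(return in 2 steps) = P(reverse first step) = 1/(2d)
= 1/8
= 0.1250

0.1250


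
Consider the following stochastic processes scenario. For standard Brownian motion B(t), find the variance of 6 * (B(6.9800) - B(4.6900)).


Var(alpha*(B(t)-B(s))) = alpha^2 * (t-s)
= 6^2 * (6.9800 - 4.6900)
= 36 * 2.2900
= 82.4400

82.4400


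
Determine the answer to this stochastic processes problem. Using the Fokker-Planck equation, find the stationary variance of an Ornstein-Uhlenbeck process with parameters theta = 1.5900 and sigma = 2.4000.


Stationary variance = sigma^2 / (2*theta)
= 2.4000^2 / (2*1.5900)
= 5.7600 / 3.1800
= 1.8113

1.8113


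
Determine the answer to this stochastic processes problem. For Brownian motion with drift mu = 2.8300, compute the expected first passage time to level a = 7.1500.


Expected first passage time = a/mu
= 7.1500/2.8300
= 2.5265

2.5265


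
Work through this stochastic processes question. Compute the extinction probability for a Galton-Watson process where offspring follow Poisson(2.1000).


Since mu = 2.1000 > 1, extinction prob q < 1.
Solve s = exp(mu*(s-1)) iteratively.
q = 0.1779

0.1779


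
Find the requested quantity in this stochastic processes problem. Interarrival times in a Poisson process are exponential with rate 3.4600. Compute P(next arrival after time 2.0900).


P(X > t) = exp(-lambda * t)
= exp(-3.4600 * 2.0900)
= exp(-7.2314) = 7.2351e-04

7.2351e-04


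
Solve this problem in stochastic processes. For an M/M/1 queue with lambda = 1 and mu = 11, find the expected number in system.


rho = 1/11 = 0.0909
L = rho/(1-rho)
= 0.0909/0.9091
= 0.1000

0.1000


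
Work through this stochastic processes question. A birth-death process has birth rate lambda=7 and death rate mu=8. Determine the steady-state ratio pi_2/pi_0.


For birth-death process, pi_n/pi_0 = (lambda/mu)^n
= (7/8)^2
= 0.7656

0.7656


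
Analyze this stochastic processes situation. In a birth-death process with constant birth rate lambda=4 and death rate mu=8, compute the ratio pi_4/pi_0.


For birth-death process, pi_n/pi_0 = (lambda/mu)^n
= (4/8)^4
= 0.0625

0.0625


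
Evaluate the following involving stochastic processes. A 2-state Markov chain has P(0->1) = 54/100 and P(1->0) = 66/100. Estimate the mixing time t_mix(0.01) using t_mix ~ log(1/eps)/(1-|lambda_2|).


lambda_2 = |1 - p01 - p10| = |1 - 0.5400 - 0.6600| = 0.2000
t_mix ~ log(1/eps)/(1 - |lambda_2|)
= log(100)/(1 - 0.2000) = 4.6052/0.8000
= 5.7565

5.7565


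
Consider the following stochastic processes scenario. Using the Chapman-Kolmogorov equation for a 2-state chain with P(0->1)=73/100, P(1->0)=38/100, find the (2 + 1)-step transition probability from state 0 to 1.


P^3 = P^2 * P^1
Computing via matrix multiplication of the transition matrix.
Entry (0,1) of P^3 = 0.6585

0.6585


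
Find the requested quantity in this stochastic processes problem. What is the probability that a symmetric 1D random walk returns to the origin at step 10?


P(S(10) = 0) = C(10,5) / 4^5
= 252 / 1024
= 0.2461

0.2461


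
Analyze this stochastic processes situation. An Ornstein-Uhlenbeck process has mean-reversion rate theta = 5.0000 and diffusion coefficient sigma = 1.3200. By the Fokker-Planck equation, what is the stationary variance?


Stationary variance = sigma^2 / (2*theta)
= 1.3200^2 / (2*5.0000)
= 1.7424 / 10.0000
= 0.1742

0.1742


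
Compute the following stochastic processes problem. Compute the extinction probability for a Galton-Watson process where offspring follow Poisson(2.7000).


Since mu = 2.7000 > 1, extinction prob q < 1.
Solve s = exp(mu*(s-1)) iteratively.
q = 0.0844

0.0844


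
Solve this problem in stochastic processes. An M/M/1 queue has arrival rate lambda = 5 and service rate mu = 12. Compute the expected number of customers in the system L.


rho = 5/12 = 0.4167
L = rho/(1-rho)
= 0.4167/0.5833
= 0.7143

0.7143


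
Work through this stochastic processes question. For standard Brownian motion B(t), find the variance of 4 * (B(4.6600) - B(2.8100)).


Var(alpha*(B(t)-B(s))) = alpha^2 * (t-s)
= 4^2 * (4.6600 - 2.8100)
= 16 * 1.8500
= 29.6000

29.6000


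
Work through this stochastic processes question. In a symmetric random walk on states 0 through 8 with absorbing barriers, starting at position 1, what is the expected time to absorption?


For symmetric RW on 0,...,N with absorbing barriers, E(i) = i*(N-i)
E(1) = 1 * 7 = 7

7


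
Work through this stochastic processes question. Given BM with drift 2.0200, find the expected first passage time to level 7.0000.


Expected first passage time = a/mu
= 7.0000/2.0200
= 3.4653

3.4653


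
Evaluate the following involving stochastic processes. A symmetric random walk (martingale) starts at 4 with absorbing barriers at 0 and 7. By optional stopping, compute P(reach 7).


By optional stopping theorem: E(M at tau) = M(0) = 4
P(hit 7)*7 + P(hit 0)*0 = 4
P(hit 7) = (4 - 0)/(7 - 0) = 4/7 = 0.5714

0.5714


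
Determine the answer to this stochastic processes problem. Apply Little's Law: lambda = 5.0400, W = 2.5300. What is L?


Little's Law: L = lambda * W
= 5.0400 * 2.5300
= 12.7512

12.7512


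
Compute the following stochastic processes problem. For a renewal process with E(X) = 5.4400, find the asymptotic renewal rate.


Long-run renewal rate = 1/E(X)
= 1/5.4400
= 0.1838

0.1838


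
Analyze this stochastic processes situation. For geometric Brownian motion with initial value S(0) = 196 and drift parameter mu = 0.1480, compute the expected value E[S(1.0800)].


E[S(t)] = S(0) * exp(mu * t)
= 196 * exp(0.1480 * 1.0800)
= 196 * 1.1733
= 229.9713

229.9713


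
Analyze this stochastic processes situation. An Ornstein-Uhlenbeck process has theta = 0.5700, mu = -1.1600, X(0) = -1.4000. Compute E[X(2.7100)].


E[X(t)] = mu + (X(0) - mu)*exp(-theta*t)
= -1.1600 + (-1.4000 - -1.1600)*exp(-0.5700*2.7100)
= -1.1600 + -0.2400 * 0.2134
= -1.2112

-1.2112


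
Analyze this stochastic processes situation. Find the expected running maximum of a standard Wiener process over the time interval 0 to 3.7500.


E(max B(s)) = sqrt(2t/pi)
= sqrt(2*3.7500/pi)
= sqrt(2.3873)
= 1.5451

1.5451


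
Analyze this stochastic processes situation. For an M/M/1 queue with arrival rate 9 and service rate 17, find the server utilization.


rho = lambda/mu
= 9/17
= 0.5294

0.5294


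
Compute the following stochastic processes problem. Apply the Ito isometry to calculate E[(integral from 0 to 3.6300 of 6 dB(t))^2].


By Ito isometry: E[(int f dB)^2] = int f^2 dt
= 6^2 * 3.6300
= 36 * 3.6300 = 130.6800

130.6800


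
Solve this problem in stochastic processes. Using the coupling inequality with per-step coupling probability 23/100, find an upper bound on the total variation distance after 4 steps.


TV distance bound <= (1-delta)^n
= (1 - 0.2300)^4
= 0.7700^4
= 0.3515

0.3515


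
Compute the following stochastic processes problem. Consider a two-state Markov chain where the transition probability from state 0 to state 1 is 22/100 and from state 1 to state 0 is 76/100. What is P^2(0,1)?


Computing P^2 by matrix multiplication.
P = [[0.7800, 0.2200], [0.7600, 0.2400]]
After raising P to the power 2:
P^2(0,1) = 0.2244

0.2244


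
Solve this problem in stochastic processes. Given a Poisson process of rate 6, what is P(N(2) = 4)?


P(N(t)=k) = (lambda*t)^k * exp(-lambda*t) / k!
lambda*t = 12
= 12^4 * exp(-12) / 4!
= 20736 * 6.1442e-06 / 24
= 0.0053

0.0053


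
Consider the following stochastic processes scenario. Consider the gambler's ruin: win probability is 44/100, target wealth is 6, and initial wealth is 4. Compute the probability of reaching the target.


Gambler's ruin formula:
r = q/p = 0.5600/0.4400 = 1.2727
P(win) = (1 - r^i)/(1 - r^N)
= (1 - 1.2727^4)/(1 - 1.2727^6)
= 0.4996

0.4996


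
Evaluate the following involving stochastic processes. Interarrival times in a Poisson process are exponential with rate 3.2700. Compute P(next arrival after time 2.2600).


P(X > t) = exp(-lambda * t)
= exp(-3.2700 * 2.2600)
= exp(-7.3902) = 6.1727e-04

6.1727e-04


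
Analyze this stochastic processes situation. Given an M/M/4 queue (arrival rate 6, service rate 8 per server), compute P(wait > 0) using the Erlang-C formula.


a = lambda/mu = 0.7500
rho = a/c = 0.1875
Erlang-C formula applied:
C(c,a) = 0.0077

0.0077


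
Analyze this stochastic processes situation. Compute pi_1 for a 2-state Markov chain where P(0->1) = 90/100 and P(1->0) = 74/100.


Stationary distribution: pi_0 = p10/(p01+p10), pi_1 = p01/(p01+p10)
p01 = 0.9000, p10 = 0.7400
pi_1 = 0.5488

0.5488


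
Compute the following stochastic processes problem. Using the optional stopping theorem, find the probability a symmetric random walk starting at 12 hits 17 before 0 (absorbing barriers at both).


By optional stopping theorem: E(M at tau) = M(0) = 12
P(hit 17)*17 + P(hit 0)*0 = 12
P(hit 17) = (12 - 0)/(17 - 0) = 12/17 = 0.7059

0.7059


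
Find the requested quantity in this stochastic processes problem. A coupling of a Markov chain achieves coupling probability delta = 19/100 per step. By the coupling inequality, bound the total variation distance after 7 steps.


TV distance bound <= (1-delta)^n
= (1 - 0.1900)^7
= 0.8100^7
= 0.2288

0.2288


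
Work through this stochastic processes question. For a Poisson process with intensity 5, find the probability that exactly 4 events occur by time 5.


P(N(t)=k) = (lambda*t)^k * exp(-lambda*t) / k!
lambda*t = 25
= 25^4 * exp(-25) / 4!
= 390625 * 1.3888e-11 / 24
= 2.2604e-07

2.2604e-07


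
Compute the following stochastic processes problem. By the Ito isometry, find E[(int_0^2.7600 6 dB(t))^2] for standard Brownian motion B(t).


By Ito isometry: E[(int f dB)^2] = int f^2 dt
= 6^2 * 2.7600
= 36 * 2.7600 = 99.3600

99.3600


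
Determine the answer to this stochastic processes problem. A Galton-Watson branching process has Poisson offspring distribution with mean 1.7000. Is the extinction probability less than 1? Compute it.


Since mu = 1.7000 > 1, extinction prob q < 1.
Solve s = exp(mu*(s-1)) iteratively.
q = 0.3088

0.3088


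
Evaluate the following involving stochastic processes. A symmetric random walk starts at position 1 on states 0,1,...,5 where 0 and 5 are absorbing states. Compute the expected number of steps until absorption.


For symmetric RW on 0,...,N with absorbing barriers, E(i) = i*(N-i)
E(1) = 1 * 4 = 4

4


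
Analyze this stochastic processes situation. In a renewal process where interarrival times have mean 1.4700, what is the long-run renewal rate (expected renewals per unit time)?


Long-run renewal rate = 1/E(X)
= 1/1.4700
= 0.6803

0.6803


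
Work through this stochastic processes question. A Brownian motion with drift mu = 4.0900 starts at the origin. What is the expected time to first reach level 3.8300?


Expected first passage time = a/mu
= 3.8300/4.0900
= 0.9364

0.9364


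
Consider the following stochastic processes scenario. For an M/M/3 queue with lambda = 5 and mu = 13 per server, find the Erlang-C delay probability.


a = lambda/mu = 0.3846
rho = a/c = 0.1282
Erlang-C formula applied:
C(c,a) = 0.0074

0.0074


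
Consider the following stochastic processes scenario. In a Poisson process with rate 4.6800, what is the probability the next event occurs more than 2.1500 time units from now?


P(X > t) = exp(-lambda * t)
= exp(-4.6800 * 2.1500)
= exp(-10.0620) = 4.2671e-05

4.2671e-05


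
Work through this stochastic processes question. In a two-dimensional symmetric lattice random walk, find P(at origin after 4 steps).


P = C(4,2)^2 / 4^4
= 6^2 / 256
= 36 / 256
= 0.1406

0.1406


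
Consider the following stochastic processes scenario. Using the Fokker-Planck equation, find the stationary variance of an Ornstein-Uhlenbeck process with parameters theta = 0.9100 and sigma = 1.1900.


Stationary variance = sigma^2 / (2*theta)
= 1.1900^2 / (2*0.9100)
= 1.4161 / 1.8200
= 0.7781

0.7781


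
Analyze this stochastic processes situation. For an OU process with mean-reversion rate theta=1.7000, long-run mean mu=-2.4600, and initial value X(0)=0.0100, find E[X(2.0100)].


E[X(t)] = mu + (X(0) - mu)*exp(-theta*t)
= -2.4600 + (0.0100 - -2.4600)*exp(-1.7000*2.0100)
= -2.4600 + 2.4700 * 0.0328
= -2.3790

-2.3790


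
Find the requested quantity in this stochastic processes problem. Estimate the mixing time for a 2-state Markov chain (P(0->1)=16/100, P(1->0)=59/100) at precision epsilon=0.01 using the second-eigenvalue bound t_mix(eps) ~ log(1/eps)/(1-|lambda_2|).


lambda_2 = |1 - p01 - p10| = |1 - 0.1600 - 0.5900| = 0.2500
t_mix ~ log(1/eps)/(1 - |lambda_2|)
= log(100)/(1 - 0.2500) = 4.6052/0.7500
= 6.1402

6.1402


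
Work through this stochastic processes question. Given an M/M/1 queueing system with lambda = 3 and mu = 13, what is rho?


rho = lambda/mu
= 3/13
= 0.2308

0.2308


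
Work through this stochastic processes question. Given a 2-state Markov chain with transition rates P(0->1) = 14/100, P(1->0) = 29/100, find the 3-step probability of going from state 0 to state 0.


Computing P^3 by matrix multiplication.
P = [[0.8600, 0.1400], [0.2900, 0.7100]]
After raising P to the power 3:
P^3(0,0) = 0.7347

0.7347


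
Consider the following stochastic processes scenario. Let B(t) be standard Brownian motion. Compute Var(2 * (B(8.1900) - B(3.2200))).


Var(alpha*(B(t)-B(s))) = alpha^2 * (t-s)
= 2^2 * (8.1900 - 3.2200)
= 4 * 4.9700
= 19.8800

19.8800


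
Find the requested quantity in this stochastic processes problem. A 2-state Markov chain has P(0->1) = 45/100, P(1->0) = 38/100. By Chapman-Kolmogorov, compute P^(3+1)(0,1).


P^4 = P^3 * P^1
Computing via matrix multiplication of the transition matrix.
Entry (0,1) of P^4 = 0.5417

0.5417


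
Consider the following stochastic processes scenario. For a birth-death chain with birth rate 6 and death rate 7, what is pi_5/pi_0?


For birth-death process, pi_n/pi_0 = (lambda/mu)^n
= (6/7)^5
= 0.4627

0.4627


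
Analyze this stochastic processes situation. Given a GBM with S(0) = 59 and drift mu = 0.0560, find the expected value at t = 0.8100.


E[S(t)] = S(0) * exp(mu * t)
= 59 * exp(0.0560 * 0.8100)
= 59 * 1.0464
= 61.7379

61.7379


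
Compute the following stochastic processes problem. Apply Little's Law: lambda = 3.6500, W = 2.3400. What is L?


Little's Law: L = lambda * W
= 3.6500 * 2.3400
= 8.5410

8.5410


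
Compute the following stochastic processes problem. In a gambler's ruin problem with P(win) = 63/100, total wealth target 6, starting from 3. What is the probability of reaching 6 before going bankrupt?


Gambler's ruin formula:
r = q/p = 0.3700/0.6300 = 0.5873
P(win) = (1 - r^i)/(1 - r^N)
= (1 - 0.5873^3)/(1 - 0.5873^6)
= 0.8315

0.8315


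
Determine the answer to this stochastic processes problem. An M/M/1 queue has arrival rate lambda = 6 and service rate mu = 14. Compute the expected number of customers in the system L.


rho = 6/14 = 0.4286
L = rho/(1-rho)
= 0.4286/0.5714
= 0.7500

0.7500


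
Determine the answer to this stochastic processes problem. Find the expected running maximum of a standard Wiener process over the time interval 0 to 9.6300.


E(max B(s)) = sqrt(2t/pi)
= sqrt(2*9.6300/pi)
= sqrt(6.1306)
= 2.4760

2.4760


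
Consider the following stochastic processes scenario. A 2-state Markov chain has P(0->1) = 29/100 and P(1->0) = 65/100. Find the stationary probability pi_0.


Stationary distribution: pi_0 = p10/(p01+p10), pi_1 = p01/(p01+p10)
p01 = 0.2900, p10 = 0.6500
pi_0 = 0.6915

0.6915


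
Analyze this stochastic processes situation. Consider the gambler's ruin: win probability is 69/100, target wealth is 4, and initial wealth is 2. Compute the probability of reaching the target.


Gambler's ruin formula:
r = q/p = 0.3100/0.6900 = 0.4493
P(win) = (1 - r^i)/(1 - r^N)
= (1 - 0.4493^2)/(1 - 0.4493^4)
= 0.8321

0.8321


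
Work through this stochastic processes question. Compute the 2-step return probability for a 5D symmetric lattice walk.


P(return in 2 steps) = P(reverse first step) = 1/(2d)
= 1/10
= 0.1000

0.1000


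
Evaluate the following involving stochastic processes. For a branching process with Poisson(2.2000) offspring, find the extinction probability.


Since mu = 2.2000 > 1, extinction prob q < 1.
Solve s = exp(mu*(s-1)) iteratively.
q = 0.1563

0.1563


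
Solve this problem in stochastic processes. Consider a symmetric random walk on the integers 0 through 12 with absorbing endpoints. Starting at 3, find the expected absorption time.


For symmetric RW on 0,...,N with absorbing barriers, E(i) = i*(N-i)
E(3) = 3 * 9 = 27

27


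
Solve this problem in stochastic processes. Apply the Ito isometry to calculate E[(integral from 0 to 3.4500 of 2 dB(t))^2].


By Ito isometry: E[(int f dB)^2] = int f^2 dt
= 2^2 * 3.4500
= 4 * 3.4500 = 13.8000

13.8000


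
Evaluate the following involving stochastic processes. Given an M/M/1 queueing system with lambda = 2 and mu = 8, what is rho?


rho = lambda/mu
= 2/8
= 0.2500

0.2500


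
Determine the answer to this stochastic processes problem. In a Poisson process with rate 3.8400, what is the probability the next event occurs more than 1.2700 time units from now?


P(X > t) = exp(-lambda * t)
= exp(-3.8400 * 1.2700)
= exp(-4.8768) = 0.0076

0.0076


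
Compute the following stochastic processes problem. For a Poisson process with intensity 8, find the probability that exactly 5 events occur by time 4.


P(N(t)=k) = (lambda*t)^k * exp(-lambda*t) / k!
lambda*t = 32
= 32^5 * exp(-32) / 5!
= 33554432 * 1.2664e-14 / 120
= 3.5412e-09

3.5412e-09


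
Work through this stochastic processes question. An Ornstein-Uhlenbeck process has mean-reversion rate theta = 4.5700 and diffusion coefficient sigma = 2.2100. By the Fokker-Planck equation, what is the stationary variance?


Stationary variance = sigma^2 / (2*theta)
= 2.2100^2 / (2*4.5700)
= 4.8841 / 9.1400
= 0.5344

0.5344


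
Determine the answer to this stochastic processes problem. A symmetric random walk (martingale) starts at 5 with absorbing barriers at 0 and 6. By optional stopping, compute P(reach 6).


By optional stopping theorem: E(M at tau) = M(0) = 5
P(hit 6)*6 + P(hit 0)*0 = 5
P(hit 6) = (5 - 0)/(6 - 0) = 5/6 = 0.8333

0.8333


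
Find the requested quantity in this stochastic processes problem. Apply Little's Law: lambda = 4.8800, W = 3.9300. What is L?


Little's Law: L = lambda * W
= 4.8800 * 3.9300
= 19.1784

19.1784


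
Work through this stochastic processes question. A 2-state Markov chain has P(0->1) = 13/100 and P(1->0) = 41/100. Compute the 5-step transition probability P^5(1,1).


Computing P^5 by matrix multiplication.
P = [[0.8700, 0.1300], [0.4100, 0.5900]]
After raising P to the power 5:
P^5(1,1) = 0.2564

0.2564


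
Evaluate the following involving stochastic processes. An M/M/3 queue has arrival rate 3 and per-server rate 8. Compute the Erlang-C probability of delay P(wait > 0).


a = lambda/mu = 0.3750
rho = a/c = 0.1250
Erlang-C formula applied:
C(c,a) = 0.0069

0.0069


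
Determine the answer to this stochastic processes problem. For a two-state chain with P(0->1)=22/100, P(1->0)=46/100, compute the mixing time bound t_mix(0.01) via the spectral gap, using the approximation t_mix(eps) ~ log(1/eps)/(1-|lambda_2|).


lambda_2 = |1 - p01 - p10| = |1 - 0.2200 - 0.4600| = 0.3200
t_mix ~ log(1/eps)/(1 - |lambda_2|)
= log(100)/(1 - 0.3200) = 4.6052/0.6800
= 6.7723

6.7723


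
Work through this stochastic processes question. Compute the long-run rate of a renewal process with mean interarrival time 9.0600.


Long-run renewal rate = 1/E(X)
= 1/9.0600
= 0.1104

0.1104


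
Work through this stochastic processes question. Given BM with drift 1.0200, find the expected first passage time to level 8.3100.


Expected first passage time = a/mu
= 8.3100/1.0200
= 8.1471

8.1471


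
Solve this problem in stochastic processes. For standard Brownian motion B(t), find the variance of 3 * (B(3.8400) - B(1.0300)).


Var(alpha*(B(t)-B(s))) = alpha^2 * (t-s)
= 3^2 * (3.8400 - 1.0300)
= 9 * 2.8100
= 25.2900

25.2900


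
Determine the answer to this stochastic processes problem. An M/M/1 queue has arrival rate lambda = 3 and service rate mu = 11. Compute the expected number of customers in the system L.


rho = 3/11 = 0.2727
L = rho/(1-rho)
= 0.2727/0.7273
= 0.3750

0.3750


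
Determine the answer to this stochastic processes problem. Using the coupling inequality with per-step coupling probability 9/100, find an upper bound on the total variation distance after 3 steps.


TV distance bound <= (1-delta)^n
= (1 - 0.0900)^3
= 0.9100^3
= 0.7536

0.7536


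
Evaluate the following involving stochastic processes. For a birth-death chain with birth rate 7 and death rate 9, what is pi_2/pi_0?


For birth-death process, pi_n/pi_0 = (lambda/mu)^n
= (7/9)^2
= 0.6049

0.6049


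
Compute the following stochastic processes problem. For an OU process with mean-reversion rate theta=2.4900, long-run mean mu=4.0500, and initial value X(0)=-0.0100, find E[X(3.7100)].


E[X(t)] = mu + (X(0) - mu)*exp(-theta*t)
= 4.0500 + (-0.0100 - 4.0500)*exp(-2.4900*3.7100)
= 4.0500 + -4.0600 * 9.7282e-05
= 4.0496

4.0496


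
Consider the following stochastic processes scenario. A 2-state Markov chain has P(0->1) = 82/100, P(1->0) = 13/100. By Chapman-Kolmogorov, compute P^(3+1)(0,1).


P^4 = P^3 * P^1
Computing via matrix multiplication of the transition matrix.
Entry (0,1) of P^4 = 0.8632

0.8632


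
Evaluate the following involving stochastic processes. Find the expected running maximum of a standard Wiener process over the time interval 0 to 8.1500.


E(max B(s)) = sqrt(2t/pi)
= sqrt(2*8.1500/pi)
= sqrt(5.1885)
= 2.2778

2.2778


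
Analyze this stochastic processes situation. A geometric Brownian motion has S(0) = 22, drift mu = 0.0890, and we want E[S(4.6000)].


E[S(t)] = S(0) * exp(mu * t)
= 22 * exp(0.0890 * 4.6000)
= 22 * 1.5059
= 33.1301

33.1301


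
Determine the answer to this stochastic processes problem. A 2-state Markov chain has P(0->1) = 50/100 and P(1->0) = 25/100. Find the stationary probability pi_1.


Stationary distribution: pi_0 = p10/(p01+p10), pi_1 = p01/(p01+p10)
p01 = 0.5000, p10 = 0.2500
pi_1 = 0.6667

0.6667


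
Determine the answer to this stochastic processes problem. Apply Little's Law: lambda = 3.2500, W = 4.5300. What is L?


Little's Law: L = lambda * W
= 3.2500 * 4.5300
= 14.7225

14.7225


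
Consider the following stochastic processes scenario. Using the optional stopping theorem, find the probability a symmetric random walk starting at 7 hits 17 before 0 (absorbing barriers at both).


By optional stopping theorem: E(M at tau) = M(0) = 7
P(hit 17)*17 + P(hit 0)*0 = 7
P(hit 17) = (7 - 0)/(17 - 0) = 7/17 = 0.4118

0.4118


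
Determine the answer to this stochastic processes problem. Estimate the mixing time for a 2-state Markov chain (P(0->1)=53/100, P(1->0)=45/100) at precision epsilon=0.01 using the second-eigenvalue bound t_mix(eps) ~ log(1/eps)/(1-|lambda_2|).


lambda_2 = |1 - p01 - p10| = |1 - 0.5300 - 0.4500| = 0.0200
t_mix ~ log(1/eps)/(1 - |lambda_2|)
= log(100)/(1 - 0.0200) = 4.6052/0.9800
= 4.6992

4.6992


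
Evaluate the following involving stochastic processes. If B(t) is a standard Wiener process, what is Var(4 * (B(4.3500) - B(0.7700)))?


Var(alpha*(B(t)-B(s))) = alpha^2 * (t-s)
= 4^2 * (4.3500 - 0.7700)
= 16 * 3.5800
= 57.2800

57.2800


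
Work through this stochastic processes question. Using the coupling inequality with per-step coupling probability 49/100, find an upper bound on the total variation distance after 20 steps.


TV distance bound <= (1-delta)^n
= (1 - 0.4900)^20
= 0.5100^20
= 1.4171e-06

1.4171e-06


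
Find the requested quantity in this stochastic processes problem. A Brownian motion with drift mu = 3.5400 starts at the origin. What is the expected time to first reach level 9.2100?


Expected first passage time = a/mu
= 9.2100/3.5400
= 2.6017

2.6017


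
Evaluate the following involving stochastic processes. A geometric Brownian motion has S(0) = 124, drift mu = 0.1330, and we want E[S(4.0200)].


E[S(t)] = S(0) * exp(mu * t)
= 124 * exp(0.1330 * 4.0200)
= 124 * 1.7069
= 211.6516

211.6516


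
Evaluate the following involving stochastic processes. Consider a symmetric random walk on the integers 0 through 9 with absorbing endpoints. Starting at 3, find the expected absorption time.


For symmetric RW on 0,...,N with absorbing barriers, E(i) = i*(N-i)
E(3) = 3 * 6 = 18

18


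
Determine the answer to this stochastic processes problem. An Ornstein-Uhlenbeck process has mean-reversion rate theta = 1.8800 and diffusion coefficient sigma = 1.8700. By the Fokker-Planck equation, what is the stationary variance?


Stationary variance = sigma^2 / (2*theta)
= 1.8700^2 / (2*1.8800)
= 3.4969 / 3.7600
= 0.9300

0.9300


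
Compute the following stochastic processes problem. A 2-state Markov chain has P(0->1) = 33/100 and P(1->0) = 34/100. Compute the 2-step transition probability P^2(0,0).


Computing P^2 by matrix multiplication.
P = [[0.6700, 0.3300], [0.3400, 0.6600]]
After raising P to the power 2:
P^2(0,0) = 0.5611

0.5611


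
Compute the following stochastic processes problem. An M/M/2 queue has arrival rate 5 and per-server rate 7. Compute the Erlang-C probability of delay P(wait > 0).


a = lambda/mu = 0.7143
rho = a/c = 0.3571
Erlang-C formula applied:
C(c,a) = 0.1880

0.1880


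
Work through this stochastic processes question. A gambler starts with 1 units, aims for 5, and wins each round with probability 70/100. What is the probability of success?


Gambler's ruin formula:
r = q/p = 0.3000/0.7000 = 0.4286
P(win) = (1 - r^i)/(1 - r^N)
= (1 - 0.4286^1)/(1 - 0.4286^5)
= 0.5798

0.5798


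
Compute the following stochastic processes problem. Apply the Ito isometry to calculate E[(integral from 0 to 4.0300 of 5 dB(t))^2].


By Ito isometry: E[(int f dB)^2] = int f^2 dt
= 5^2 * 4.0300
= 25 * 4.0300 = 100.7500

100.7500


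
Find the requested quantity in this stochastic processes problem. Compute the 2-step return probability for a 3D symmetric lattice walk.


P(return in 2 steps) = P(reverse first step) = 1/(2d)
= 1/6
= 0.1667

0.1667
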